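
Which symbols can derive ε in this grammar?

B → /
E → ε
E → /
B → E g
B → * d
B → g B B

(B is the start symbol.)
A non-terminal is nullable if it can derive ε (the empty string): either it has an ε-production, or it has a production whose right-hand side consists entirely of nullable non-terminals.

ε-productions: E → ε
So E is immediately nullable.
No further non-terminal can be added: every production for the remaining non-terminals contains a terminal or a non-nullable non-terminal.
Nullable = { 'E' }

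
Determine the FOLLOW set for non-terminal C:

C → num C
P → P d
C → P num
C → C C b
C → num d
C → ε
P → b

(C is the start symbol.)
{ $, 'b', 'num' }

To compute FOLLOW(C), find every occurrence of C on a right-hand side N → α C β: add FIRST(β) \ {ε}, and if β is empty or nullable also add FOLLOW(N). Iterate to a fixed point.

C is the start symbol, so $ ∈ FOLLOW(C).
In C → num C: C is at the end; this adds FOLLOW(C) to itself — nothing new
In C → C C b: C is followed by C b, add FIRST(C b) \ {ε} = { 'b', 'num' }
In C → C C b: C is followed by b, add FIRST(b) \ {ε} = { 'b' }

Taking the union: FOLLOW(C) = { $, 'b', 'num' }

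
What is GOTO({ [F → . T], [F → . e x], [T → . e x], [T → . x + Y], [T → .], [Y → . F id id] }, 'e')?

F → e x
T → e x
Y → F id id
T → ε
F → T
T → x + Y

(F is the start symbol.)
{ [F → e . x], [T → e . x] }

GOTO(I, 'e') = CLOSURE({ [A → αX.β] : [A → α.Xβ] ∈ I, X = 'e' })

Items with dot before 'e', with the dot advanced:
  [F → . e x] → [F → e . x]
  [T → . e x] → [T → e . x]
Closure adds nothing (no advanced item has the dot before a non-terminal).

GOTO = { [F → e . x], [T → e . x] }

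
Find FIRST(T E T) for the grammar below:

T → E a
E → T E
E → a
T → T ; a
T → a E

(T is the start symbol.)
{ 'a' }

FIRST sets of the non-terminals involved (from the grammar, by fixed-point iteration):
  FIRST(T) = { 'a' }

To compute FIRST(T E T), process the symbols left to right:
Symbol T is a non-terminal. Add FIRST(T) \ {ε} = { 'a' }
T is not nullable (ε ∉ FIRST(T)), so stop here.
FIRST(T E T) = { 'a' }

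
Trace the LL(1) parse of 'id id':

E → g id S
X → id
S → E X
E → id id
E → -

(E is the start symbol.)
LL(1) parsing maintains a stack (initially the start symbol over $) and the input. At each step: if the stack top is a terminal, match it against the current input token; if it is a non-terminal N, replace it with the RHS of M[N, lookahead] (the unique production whose predict set contains the lookahead).

Stack is shown with the top on the left.

Stack    Input    Action
------------------------
E $      id id $  output E → id id
id id $  id id $  match 'id'
id $     id $     match 'id'
$        $        accept

The string is accepted.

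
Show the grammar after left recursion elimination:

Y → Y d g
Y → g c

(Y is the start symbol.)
Y is directly left-recursive. The standard transformation for
  A → A α₁ | ... | A α_m | β₁ | ... | β_n
is
  A  → β₁ A' | ... | β_n A'
  A' → α₁ A' | ... | α_m A' | ε

Y → g c becomes Y → g c Y'
Y → Y d g becomes Y' → d g Y'
Add Y' → ε

Resulting grammar:
Y → g c Y'
Y' → d g Y'
Y' → ε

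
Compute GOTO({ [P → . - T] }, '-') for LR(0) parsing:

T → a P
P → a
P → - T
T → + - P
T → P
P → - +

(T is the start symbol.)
GOTO(I, '-') = CLOSURE({ [A → αX.β] : [A → α.Xβ] ∈ I, X = '-' })

Items with dot before '-', with the dot advanced:
  [P → . - T] → [P → - . T]
Closure of the advanced items:
  [P → - . T] has the dot before T: add [T → . a P], [T → . + - P], [T → . P]
  [T → . P] has the dot before P: add [P → . a], [P → . - T], [P → . - +]

GOTO = { [P → - . T], [P → . - +], [P → . - T], [P → . a], [T → . + - P], [T → . P], [T → . a P] }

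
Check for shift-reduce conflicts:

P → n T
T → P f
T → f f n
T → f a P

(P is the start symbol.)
Augment with P' → P and build the canonical LR(0) collection (I0 = CLOSURE({[P' → . P]}), then GOTO on every symbol after a dot until no new states appear). It has 11 states:
  I0: { [P → . n T], [P' → . P] }  — shift
  I1: { [P' → P .] }  — accept
  I2: { [P → . n T], [P → n . T], [T → . P f], [T → . f a P], [T → . f f n] }  — shift
  I3: { [T → P . f] }  — shift
  I4: { [P → n T .] }  — reduce
  I5: { [T → f . a P], [T → f . f n] }  — shift
  I6: { [P → . n T], [T → f a . P] }  — shift
  I7: { [T → f f . n] }  — shift
  I8: { [T → f f n .] }  — reduce
  I9: { [T → f a P .] }  — reduce
  I10: { [T → P f .] }  — reduce

No state contains both a complete item and a shift item.

Answer: No shift-reduce conflicts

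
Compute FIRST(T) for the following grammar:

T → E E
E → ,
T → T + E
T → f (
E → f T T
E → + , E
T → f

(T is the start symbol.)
FIRST sets of the other non-terminals involved (by the same procedure, iterated to a fixed point):
  FIRST(E) = { '+', ',', 'f' }

From T → E E:
  - E is a non-terminal: add FIRST(E) \ {ε} = { '+', ',', 'f' }
    E is not nullable, so stop
From T → T + E:
  - T is the symbol being defined: contributes nothing new
    T is not nullable, so stop
From T → f (:
  - f is a terminal: add 'f' and stop
From T → f:
  - f is a terminal: add 'f' and stop

Collecting: FIRST(T) = { '+', ',', 'f' }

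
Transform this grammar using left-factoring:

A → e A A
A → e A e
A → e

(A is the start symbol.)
A → e A'
A' → A A''
A'' → A
A'' → e
A' → ε

Left-factoring transforms A → αβ₁ | αβ₂ into A → αA' and A' → β₁ | β₂
(α is the longest common prefix among the alternatives). Repeat until
no nonterminal has two alternatives with a common prefix.

Round 1: A has alternatives sharing prefix 'e'. Introduce A': A → e A'
  Add: A' → A A
  Add: A' → A e
  Add: A' → ε

Round 2: A' has alternatives sharing prefix 'A'. Introduce A'': A' → A A''
  Add: A'' → A
  Add: A'' → e

No remaining common prefixes — done.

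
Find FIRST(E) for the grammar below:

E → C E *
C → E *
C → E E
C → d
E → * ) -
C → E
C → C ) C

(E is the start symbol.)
FIRST sets of the other non-terminals involved (by the same procedure, iterated to a fixed point):
  FIRST(C) = { '*', 'd' }

From E → C E *:
  - C is a non-terminal: add FIRST(C) \ {ε} = { '*', 'd' }
    C is not nullable, so stop
From E → * ) -:
  - '*' is a terminal: add '*' and stop

Collecting: FIRST(E) = { '*', 'd' }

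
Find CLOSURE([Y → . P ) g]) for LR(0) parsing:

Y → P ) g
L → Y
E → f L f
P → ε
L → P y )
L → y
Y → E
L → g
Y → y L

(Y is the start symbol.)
{ [P → .], [Y → . P ) g] }

Start with: [Y → . P ) g]
  [Y → . P ) g] has the dot before P: add [P → .]
No further items can be added.

CLOSURE = { [P → .], [Y → . P ) g] }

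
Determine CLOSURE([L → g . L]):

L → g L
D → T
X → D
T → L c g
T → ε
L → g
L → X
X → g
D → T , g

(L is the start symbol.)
{ [D → . T , g], [D → . T], [L → . X], [L → . g L], [L → . g], [L → g . L], [T → . L c g], [T → .], [X → . D], [X → . g] }

Start with: [L → g . L]
  [L → g . L] has the dot before L: add [L → . g L], [L → . g], [L → . X]
  [L → . X] has the dot before X: add [X → . D], [X → . g]
  [X → . D] has the dot before D: add [D → . T], [D → . T , g]
  [D → . T] has the dot before T: add [T → . L c g], [T → .]
No further items can be added.

CLOSURE = { [D → . T , g], [D → . T], [L → . X], [L → . g L], [L → . g], [L → g . L], [T → . L c g], [T → .], [X → . D], [X → . g] }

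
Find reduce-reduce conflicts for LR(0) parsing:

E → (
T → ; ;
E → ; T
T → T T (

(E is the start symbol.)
No reduce-reduce conflicts

Augment with E' → E and build the canonical LR(0) collection (I0 = CLOSURE({[E' → . E]}), then GOTO on every symbol after a dot until no new states appear). It has 9 states:
  I0: { [E → . (], [E → . ; T], [E' → . E] }  — shift
  I1: { [E → ( .] }  — reduce
  I2: { [E → ; . T], [T → . ; ;], [T → . T T (] }  — shift
  I3: { [E' → E .] }  — accept
  I4: { [T → ; . ;] }  — shift
  I5: { [E → ; T .], [T → . ; ;], [T → . T T (], [T → T . T (] }  — shift, reduce
  I6: { [T → . ; ;], [T → . T T (], [T → T . T (], [T → T T . (] }  — shift
  I7: { [T → T T ( .] }  — reduce
  I8: { [T → ; ; .] }  — reduce

No state contains more than one complete item.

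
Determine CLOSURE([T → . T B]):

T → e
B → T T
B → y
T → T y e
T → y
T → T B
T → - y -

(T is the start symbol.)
{ [T → . - y -], [T → . T B], [T → . T y e], [T → . e], [T → . y] }

To compute CLOSURE, for each item [A → α.Bβ] where B is a non-terminal, add [B → .γ] for all productions B → γ; repeat for the newly added items until nothing changes.

Start with: [T → . T B]
  [T → . T B] has the dot before T: add [T → . e], [T → . T y e], [T → . y], [T → . - y -]
No further items can be added.

CLOSURE = { [T → . - y -], [T → . T B], [T → . T y e], [T → . e], [T → . y] }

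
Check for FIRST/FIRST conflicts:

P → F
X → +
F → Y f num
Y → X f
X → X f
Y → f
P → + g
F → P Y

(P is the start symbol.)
A FIRST/FIRST conflict occurs when two productions N → α and N → β for the same non-terminal have FIRST(α) ∩ FIRST(β) ≠ ∅ (with ε ∈ FIRST of a nullable right-hand side, so two nullable alternatives also conflict).

FIRST sets of the non-terminals at (or reachable through a nullable prefix from) the front of some alternative:
  FIRST(F) = { '+', 'f' }
  FIRST(X) = { '+' }
  FIRST(Y) = { '+', 'f' }
  FIRST(P) = { '+', 'f' }

Productions for P:
  P → F: FIRST = { '+', 'f' }
  P → + g: FIRST = { '+' }
Productions for X:
  X → +: FIRST = { '+' }
  X → X f: FIRST = { '+' }
Productions for F:
  F → Y f num: FIRST = { '+', 'f' }
  F → P Y: FIRST = { '+', 'f' }
Productions for Y:
  Y → X f: FIRST = { '+' }
  Y → f: FIRST = { 'f' }

Conflict for P: P → F and P → + g
  Overlap: { '+' }
Conflict for X: X → + and X → X f
  Overlap: { '+' }
Conflict for F: F → Y f num and F → P Y
  Overlap: { '+', 'f' }

Answer: Yes. P → F / P → '+' g on { '+' }; X → '+' / X → X f on { '+' }; F → Y f num / F → P Y on { '+', 'f' }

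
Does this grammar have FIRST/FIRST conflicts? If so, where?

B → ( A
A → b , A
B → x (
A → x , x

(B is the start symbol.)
Productions for B:
  B → ( A: FIRST = { '(' }
  B → x (: FIRST = { 'x' }
Productions for A:
  A → b , A: FIRST = { 'b' }
  A → x , x: FIRST = { 'x' }

All alternatives of each non-terminal have pairwise disjoint FIRST sets.

Answer: No FIRST/FIRST conflicts.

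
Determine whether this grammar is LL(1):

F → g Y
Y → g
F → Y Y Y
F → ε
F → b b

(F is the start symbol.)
No. Predict set conflict for F: { 'g' }

A grammar is LL(1) if for each non-terminal N with multiple productions, the predict sets of those productions are pairwise disjoint, where PREDICT(N → α) = (FIRST(α) \ {ε}) ∪ (FOLLOW(N) if α ⇒* ε).

Relevant sets:
  FIRST(Y) = { 'g' }
  FOLLOW(F) = { $ }

For F:
  PREDICT(F → g Y) = { 'g' }
  PREDICT(F → Y Y Y) = { 'g' }
  PREDICT(F → ε) = { $ }
  PREDICT(F → b b) = { 'b' }
Y has a single production, so nothing to check there.

Conflict found: Predict set conflict for F: { 'g' }
The grammar is NOT LL(1).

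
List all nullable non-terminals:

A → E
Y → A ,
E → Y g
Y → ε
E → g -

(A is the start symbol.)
A non-terminal is nullable if it can derive ε (the empty string): either it has an ε-production, or it has a production whose right-hand side consists entirely of nullable non-terminals.

ε-productions: Y → ε
So Y is immediately nullable.
No further non-terminal can be added: every production for the remaining non-terminals contains a terminal or a non-nullable non-terminal.
Nullable = { 'Y' }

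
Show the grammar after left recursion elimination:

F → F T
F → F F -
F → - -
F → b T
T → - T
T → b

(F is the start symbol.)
F is directly left-recursive. The standard transformation for
  A → A α₁ | ... | A α_m | β₁ | ... | β_n
is
  A  → β₁ A' | ... | β_n A'
  A' → α₁ A' | ... | α_m A' | ε

F → - - becomes F → - - F'
F → b T becomes F → b T F'
F → F T becomes F' → T F'
F → F F - becomes F' → F - F'
Add F' → ε

Productions for other non-terminals are unchanged:
  T → - T
  T → b

Resulting grammar:
F → - - F'
F → b T F'
F' → T F'
F' → F - F'
F' → ε
T → - T
T → b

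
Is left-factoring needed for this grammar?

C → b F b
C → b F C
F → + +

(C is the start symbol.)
Left-factoring is needed when two productions for the same non-terminal
share a common prefix on the right-hand side.

Productions for C:
  C → b F b
  C → b F C

Found common prefix 'b F' in productions for C

Answer: Yes, C has productions with common prefix 'b F'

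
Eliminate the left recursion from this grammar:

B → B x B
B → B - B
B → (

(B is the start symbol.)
B → ( B'
B' → x B B'
B' → - B B'
B' → ε

B is directly left-recursive. The standard transformation for
  A → A α₁ | ... | A α_m | β₁ | ... | β_n
is
  A  → β₁ A' | ... | β_n A'
  A' → α₁ A' | ... | α_m A' | ε

B → ( becomes B → ( B'
B → B x B becomes B' → x B B'
B → B - B becomes B' → - B B'
Add B' → ε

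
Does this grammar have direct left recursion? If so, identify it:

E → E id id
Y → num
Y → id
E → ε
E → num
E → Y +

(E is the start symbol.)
Direct left recursion occurs when N → N α for some non-terminal N (the right-hand side begins with the left-hand side itself).

E → E id id: LEFT RECURSIVE (starts with E)
Y → num: starts with num
Y → id: starts with id
E → ε: starts with ε
E → num: starts with num
E → Y +: starts with Y

The grammar has direct left recursion on: E.

Answer: Yes, E is left-recursive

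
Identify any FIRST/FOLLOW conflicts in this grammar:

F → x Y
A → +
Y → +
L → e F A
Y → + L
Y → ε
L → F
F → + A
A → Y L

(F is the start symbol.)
Yes. Y → '+' with FOLLOW(Y) on { '+' }; Y → '+' L with FOLLOW(Y) on { '+' }

A FIRST/FOLLOW conflict occurs when a non-terminal N has a nullable alternative N → β (β ⇒* ε) and another alternative N → α with FIRST(α) ∩ FOLLOW(N) ≠ ∅: on such a lookahead the parser cannot decide between expanding α and letting N vanish via β.

Nullable non-terminals: Y.

Y: nullable alternative(s) Y → ε; FOLLOW(Y) = { $, '+', 'e', 'x' }
  Y → +: FIRST \ {ε} = { '+' } — overlaps FOLLOW(Y) on { '+' }: CONFLICT
  Y → + L: FIRST \ {ε} = { '+' } — overlaps FOLLOW(Y) on { '+' }: CONFLICT
  Y → ε: FIRST \ {ε} = { } — this is the only nullable alternative, skip

A, F, L have no nullable alternative, so no FIRST/FOLLOW check is needed there.

So the grammar has 2 FIRST/FOLLOW conflicts (marked CONFLICT above).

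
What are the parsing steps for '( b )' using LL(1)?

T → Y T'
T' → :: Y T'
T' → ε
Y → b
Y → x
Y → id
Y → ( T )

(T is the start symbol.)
LL(1) parsing maintains a stack (initially the start symbol over $) and the input. At each step: if the stack top is a terminal, match it against the current input token; if it is a non-terminal N, replace it with the RHS of M[N, lookahead] (the unique production whose predict set contains the lookahead).

Stack is shown with the top on the left.

Stack        Input    Action
----------------------------
T $          ( b ) $  output T → Y T'
Y T' $       ( b ) $  output Y → ( T )
( T ) T' $   ( b ) $  match '('
T ) T' $     b ) $    output T → Y T'
Y T' ) T' $  b ) $    output Y → b
b T' ) T' $  b ) $    match 'b'
T' ) T' $    ) $      output T' → ε
) T' $       ) $      match ')'
T' $         $        output T' → ε
$            $        accept

The string is accepted.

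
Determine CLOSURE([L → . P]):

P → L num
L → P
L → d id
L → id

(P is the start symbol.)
{ [L → . P], [L → . d id], [L → . id], [P → . L num] }

To compute CLOSURE, for each item [A → α.Bβ] where B is a non-terminal, add [B → .γ] for all productions B → γ; repeat for the newly added items until nothing changes.

Start with: [L → . P]
  [L → . P] has the dot before P: add [P → . L num]
  [P → . L num] has the dot before L: add [L → . d id], [L → . id]
No further items can be added.

CLOSURE = { [L → . P], [L → . d id], [L → . id], [P → . L num] }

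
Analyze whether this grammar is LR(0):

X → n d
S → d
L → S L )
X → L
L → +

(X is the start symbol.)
Yes, the grammar is LR(0)

A grammar is LR(0) if no state in the canonical LR(0) collection has:
  - both a shift item (dot before a terminal) and a complete item (shift-reduce conflict), or
  - two or more complete items (reduce-reduce conflict; the accept item [X' → X .] counts as a complete item here).

Augment with X' → X and build the canonical LR(0) collection (I0 = CLOSURE({[X' → . X]}), then GOTO on every symbol after a dot until no new states appear). It has 10 states:
  I0: { [L → . +], [L → . S L )], [S → . d], [X → . L], [X → . n d], [X' → . X] }  — shift
  I1: { [L → + .] }  — reduce
  I2: { [X → L .] }  — reduce
  I3: { [L → . +], [L → . S L )], [L → S . L )], [S → . d] }  — shift
  I4: { [X' → X .] }  — accept
  I5: { [S → d .] }  — reduce
  I6: { [X → n . d] }  — shift
  I7: { [X → n d .] }  — reduce
  I8: { [L → S L . )] }  — shift
  I9: { [L → S L ) .] }  — reduce

Every state is either a pure shift/goto state or contains exactly one complete item and nothing to shift — no conflicts. The grammar is LR(0).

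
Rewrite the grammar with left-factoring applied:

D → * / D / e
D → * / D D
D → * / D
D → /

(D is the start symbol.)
Left-factoring transforms A → αβ₁ | αβ₂ into A → αA' and A' → β₁ | β₂
(α is the longest common prefix among the alternatives). Repeat until
no nonterminal has two alternatives with a common prefix.

Round 1: D has alternatives sharing prefix '* / D'. Introduce D': D → * / D D'
  Add: D' → / e
  Add: D' → D
  Add: D' → ε

No remaining common prefixes — done.

Resulting grammar:
D → * / D D'
D' → / e
D' → D
D' → ε
D → /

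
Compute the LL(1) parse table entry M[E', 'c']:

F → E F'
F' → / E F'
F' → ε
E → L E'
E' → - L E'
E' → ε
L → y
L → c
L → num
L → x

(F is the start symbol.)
Empty (error entry)

To find M[E', 'c'], we find productions for E' where 'c' is in the predict set (PREDICT(N → α) = (FIRST(α) \ {ε}) ∪ (FOLLOW(N) if α ⇒* ε)).

Relevant sets:
  FOLLOW(E') = { $, '/' }

E' → - L E': PREDICT = { '-' }
E' → ε: PREDICT = { $, '/' }

M[E', 'c'] is empty (no production applies)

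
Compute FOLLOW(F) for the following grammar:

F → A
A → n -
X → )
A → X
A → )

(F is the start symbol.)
F is the start symbol, so $ ∈ FOLLOW(F).
F does not occur on any right-hand side.

Taking the union: FOLLOW(F) = { $ }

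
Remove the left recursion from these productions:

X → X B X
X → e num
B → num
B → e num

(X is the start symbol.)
X is directly left-recursive. The standard transformation for
  A → A α₁ | ... | A α_m | β₁ | ... | β_n
is
  A  → β₁ A' | ... | β_n A'
  A' → α₁ A' | ... | α_m A' | ε

X → e num becomes X → e num X'
X → X B X becomes X' → B X X'
Add X' → ε

Productions for other non-terminals are unchanged:
  B → num
  B → e num

Resulting grammar:
X → e num X'
X' → B X X'
X' → ε
B → num
B → e num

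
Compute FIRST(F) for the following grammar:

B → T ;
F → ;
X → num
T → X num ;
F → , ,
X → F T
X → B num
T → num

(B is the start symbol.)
{ ',', ';' }

To compute FIRST(F), examine every production with F on the left-hand side, reading each right-hand side left to right until a non-nullable symbol is reached.

From F → ;:
  - ';' is a terminal: add ';' and stop
From F → , ,:
  - ',' is a terminal: add ',' and stop

Collecting: FIRST(F) = { ',', ';' }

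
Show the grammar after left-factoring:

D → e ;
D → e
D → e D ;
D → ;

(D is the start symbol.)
Left-factoring transforms A → αβ₁ | αβ₂ into A → αA' and A' → β₁ | β₂
(α is the longest common prefix among the alternatives). Repeat until
no nonterminal has two alternatives with a common prefix.

Round 1: D has alternatives sharing prefix 'e'. Introduce D': D → e D'
  Add: D' → ;
  Add: D' → ε
  Add: D' → D ;

No remaining common prefixes — done.

Resulting grammar:
D → e D'
D' → ;
D' → ε
D' → D ;
D → ;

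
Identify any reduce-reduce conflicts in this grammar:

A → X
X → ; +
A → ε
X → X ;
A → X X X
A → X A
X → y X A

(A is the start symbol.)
Yes — I3: [A → .] vs [A → X .]; I10: [A → .] vs [A → X .]; I11: [A → .] vs [A → X .]

A reduce-reduce conflict occurs when an LR(0) state has two complete items [A → α .] and [B → β .] — both call for a reduction, and with no lookahead the parser cannot choose between them.

Augment with A' → A and build the canonical LR(0) collection (I0 = CLOSURE({[A' → . A]}), then GOTO on every symbol after a dot until no new states appear). It has 12 states:
  I0: { [A → . X A], [A → . X X X], [A → . X], [A → .], [A' → . A], [X → . ; +], [X → . X ;], [X → . y X A] }  — shift, reduce
  I1: { [X → ; . +] }  — shift
  I2: { [A' → A .] }  — accept
  I3: { [A → . X A], [A → . X X X], [A → . X], [A → .], [A → X . A], [A → X . X X], [A → X .], [X → . ; +], [X → . X ;], [X → . y X A], [X → X . ;] }  — shift, 2 reduces
  I4: { [X → . ; +], [X → . X ;], [X → . y X A], [X → y . X A] }  — shift
  I5: { [A → . X A], [A → . X X X], [A → . X], [A → .], [X → . ; +], [X → . X ;], [X → . y X A], [X → X . ;], [X → y X . A] }  — shift, reduce
  I6: { [X → ; . +], [X → X ; .] }  — shift, reduce
  I7: { [X → y X A .] }  — reduce
  I8: { [X → ; + .] }  — reduce
  I9: { [A → X A .] }  — reduce
  I10: { [A → . X A], [A → . X X X], [A → . X], [A → .], [A → X . A], [A → X . X X], [A → X .], [A → X X . X], [X → . ; +], [X → . X ;], [X → . y X A], [X → X . ;] }  — shift, 2 reduces
  I11: { [A → . X A], [A → . X X X], [A → . X], [A → .], [A → X . A], [A → X . X X], [A → X .], [A → X X . X], [A → X X X .], [X → . ; +], [X → . X ;], [X → . y X A], [X → X . ;] }  — shift, 3 reduces

I3 contains complete items [A → .], [A → X .] — reduce-reduce conflict.
I10 contains complete items [A → .], [A → X .] — reduce-reduce conflict.
I11 contains complete items [A → .], [A → X .], [A → X X X .] — reduce-reduce conflict.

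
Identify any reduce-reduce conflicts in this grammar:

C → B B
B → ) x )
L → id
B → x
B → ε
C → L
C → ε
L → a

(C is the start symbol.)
A reduce-reduce conflict occurs when an LR(0) state has two complete items [A → α .] and [B → β .] — both call for a reduction, and with no lookahead the parser cannot choose between them.

Augment with C' → C and build the canonical LR(0) collection (I0 = CLOSURE({[C' → . C]}), then GOTO on every symbol after a dot until no new states appear). It has 11 states:
  I0: { [B → . ) x )], [B → . x], [B → .], [C → . B B], [C → . L], [C → .], [C' → . C], [L → . a], [L → . id] }  — shift, 2 reduces
  I1: { [B → ) . x )] }  — shift
  I2: { [B → . ) x )], [B → . x], [B → .], [C → B . B] }  — shift, reduce
  I3: { [C' → C .] }  — accept
  I4: { [C → L .] }  — reduce
  I5: { [L → a .] }  — reduce
  I6: { [L → id .] }  — reduce
  I7: { [B → x .] }  — reduce
  I8: { [C → B B .] }  — reduce
  I9: { [B → ) x . )] }  — shift
  I10: { [B → ) x ) .] }  — reduce

I0 contains complete items [B → .], [C → .] — reduce-reduce conflict.

Answer: Yes — I0: [B → .] vs [C → .]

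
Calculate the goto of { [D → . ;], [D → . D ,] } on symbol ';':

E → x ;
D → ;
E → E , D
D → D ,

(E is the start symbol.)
GOTO(I, ';') = CLOSURE({ [A → αX.β] : [A → α.Xβ] ∈ I, X = ';' })

Items with dot before ';', with the dot advanced:
  [D → . ;] → [D → ; .]
Closure adds nothing (no advanced item has the dot before a non-terminal).

GOTO = { [D → ; .] }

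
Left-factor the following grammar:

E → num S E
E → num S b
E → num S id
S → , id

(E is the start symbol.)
E → num S E'
E' → E
E' → b
E' → id
S → , id

Left-factoring transforms A → αβ₁ | αβ₂ into A → αA' and A' → β₁ | β₂
(α is the longest common prefix among the alternatives). Repeat until
no nonterminal has two alternatives with a common prefix.

Round 1: E has alternatives sharing prefix 'num S'. Introduce E': E → num S E'
  Add: E' → E
  Add: E' → b
  Add: E' → id

No remaining common prefixes — done.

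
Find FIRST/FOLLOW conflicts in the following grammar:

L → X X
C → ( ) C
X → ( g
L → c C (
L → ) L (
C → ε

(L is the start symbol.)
Yes. C → '(' ')' C with FOLLOW(C) on { '(' }

A FIRST/FOLLOW conflict occurs when a non-terminal N has a nullable alternative N → β (β ⇒* ε) and another alternative N → α with FIRST(α) ∩ FOLLOW(N) ≠ ∅: on such a lookahead the parser cannot decide between expanding α and letting N vanish via β.

Nullable non-terminals: C.

C: nullable alternative(s) C → ε; FOLLOW(C) = { '(' }
  C → ( ) C: FIRST \ {ε} = { '(' } — overlaps FOLLOW(C) on { '(' }: CONFLICT
  C → ε: FIRST \ {ε} = { } — this is the only nullable alternative, skip

L, X have no nullable alternative, so no FIRST/FOLLOW check is needed there.

So the grammar has 1 FIRST/FOLLOW conflict (marked CONFLICT above).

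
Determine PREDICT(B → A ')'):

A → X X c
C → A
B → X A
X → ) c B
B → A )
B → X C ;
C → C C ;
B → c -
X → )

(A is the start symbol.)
PREDICT(B → A ')') = (FIRST(RHS) \ {ε}) ∪ (FOLLOW(B) if ε ∈ FIRST(RHS), i.e. RHS ⇒* ε)
FIRST(A) = { ')' }
FIRST(A ')') = { ')' }
ε ∉ FIRST(A ')'), so FOLLOW(B) is not added.
PREDICT(B → A ')') = { ')' }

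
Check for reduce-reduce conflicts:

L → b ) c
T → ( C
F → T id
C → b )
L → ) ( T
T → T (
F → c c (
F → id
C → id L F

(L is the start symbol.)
Augment with L' → L and build the canonical LR(0) collection (I0 = CLOSURE({[L' → . L]}), then GOTO on every symbol after a dot until no new states appear). It has 22 states:
  I0: { [L → . ) ( T], [L → . b ) c], [L' → . L] }  — shift
  I1: { [L → ) . ( T] }  — shift
  I2: { [L' → L .] }  — accept
  I3: { [L → b . ) c] }  — shift
  I4: { [L → b ) . c] }  — shift
  I5: { [L → b ) c .] }  — reduce
  I6: { [L → ) ( . T], [T → . ( C], [T → . T (] }  — shift
  I7: { [C → . b )], [C → . id L F], [T → ( . C] }  — shift
  I8: { [L → ) ( T .], [T → T . (] }  — shift, reduce
  I9: { [T → T ( .] }  — reduce
  I10: { [T → ( C .] }  — reduce
  I11: { [C → b . )] }  — shift
  I12: { [C → id . L F], [L → . ) ( T], [L → . b ) c] }  — shift
  I13: { [C → id L . F], [F → . T id], [F → . c c (], [F → . id], [T → . ( C], [T → . T (] }  — shift
  I14: { [C → id L F .] }  — reduce
  I15: { [F → T . id], [T → T . (] }  — shift
  I16: { [F → c . c (] }  — shift
  I17: { [F → id .] }  — reduce
  I18: { [F → c c . (] }  — shift
  I19: { [F → c c ( .] }  — reduce
  I20: { [F → T id .] }  — reduce
  I21: { [C → b ) .] }  — reduce

No state contains more than one complete item.

Answer: No reduce-reduce conflicts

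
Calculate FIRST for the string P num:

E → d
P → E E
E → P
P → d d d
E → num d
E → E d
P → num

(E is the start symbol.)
FIRST sets of the non-terminals involved (from the grammar, by fixed-point iteration):
  FIRST(P) = { 'd', 'num' }

To compute FIRST(P num), process the symbols left to right:
Symbol P is a non-terminal. Add FIRST(P) \ {ε} = { 'd', 'num' }
P is not nullable (ε ∉ FIRST(P)), so stop here.
FIRST(P num) = { 'd', 'num' }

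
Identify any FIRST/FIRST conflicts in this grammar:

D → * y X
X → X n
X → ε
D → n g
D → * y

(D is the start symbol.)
Yes. D → '*' y X / D → '*' y on { '*' }

A FIRST/FIRST conflict occurs when two productions N → α and N → β for the same non-terminal have FIRST(α) ∩ FIRST(β) ≠ ∅ (with ε ∈ FIRST of a nullable right-hand side, so two nullable alternatives also conflict).

FIRST sets of the non-terminals at (or reachable through a nullable prefix from) the front of some alternative:
  FIRST(X) = { 'n', ε }

Productions for D:
  D → * y X: FIRST = { '*' }
  D → n g: FIRST = { 'n' }
  D → * y: FIRST = { '*' }
Productions for X:
  X → X n: FIRST = { 'n' }
  X → ε: FIRST = { ε }

Conflict for D: D → * y X and D → * y
  Overlap: { '*' }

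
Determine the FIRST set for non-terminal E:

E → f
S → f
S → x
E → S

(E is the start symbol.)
{ 'f', 'x' }

To compute FIRST(E), examine every production with E on the left-hand side, reading each right-hand side left to right until a non-nullable symbol is reached.

FIRST sets of the other non-terminals involved (by the same procedure, iterated to a fixed point):
  FIRST(S) = { 'f', 'x' }

From E → f:
  - f is a terminal: add 'f' and stop
From E → S:
  - S is a non-terminal: add FIRST(S) \ {ε} = { 'f', 'x' }
    S is not nullable, so stop

Collecting: FIRST(E) = { 'f', 'x' }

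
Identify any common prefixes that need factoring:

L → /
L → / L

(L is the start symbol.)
Left-factoring is needed when two productions for the same non-terminal
share a common prefix on the right-hand side.

Productions for L:
  L → /
  L → / L

Found common prefix '/' in productions for L

Answer: Yes, L has productions with common prefix '/'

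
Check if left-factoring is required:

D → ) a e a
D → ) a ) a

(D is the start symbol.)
Left-factoring is needed when two productions for the same non-terminal
share a common prefix on the right-hand side.

Productions for D:
  D → ) a e a
  D → ) a ) a

Found common prefix ') a' in productions for D

Answer: Yes, D has productions with common prefix ') a'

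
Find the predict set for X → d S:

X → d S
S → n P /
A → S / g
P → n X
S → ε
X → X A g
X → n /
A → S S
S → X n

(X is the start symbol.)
PREDICT(X → d S) = (FIRST(RHS) \ {ε}) ∪ (FOLLOW(X) if ε ∈ FIRST(RHS), i.e. RHS ⇒* ε)
FIRST(d S) = { 'd' }
ε ∉ FIRST(d S), so FOLLOW(X) is not added.
PREDICT(X → d S) = { 'd' }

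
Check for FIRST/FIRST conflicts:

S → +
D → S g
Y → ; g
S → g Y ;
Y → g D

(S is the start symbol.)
A FIRST/FIRST conflict occurs when two productions N → α and N → β for the same non-terminal have FIRST(α) ∩ FIRST(β) ≠ ∅ (with ε ∈ FIRST of a nullable right-hand side, so two nullable alternatives also conflict).

Productions for S:
  S → +: FIRST = { '+' }
  S → g Y ;: FIRST = { 'g' }
Productions for Y:
  Y → ; g: FIRST = { ';' }
  Y → g D: FIRST = { 'g' }
D has only one production, so no FIRST/FIRST conflict is possible there.

All alternatives of each non-terminal have pairwise disjoint FIRST sets.

Answer: No FIRST/FIRST conflicts.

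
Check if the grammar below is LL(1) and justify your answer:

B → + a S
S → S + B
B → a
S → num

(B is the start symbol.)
No. Predict set conflict for S: { 'num' }

A grammar is LL(1) if for each non-terminal N with multiple productions, the predict sets of those productions are pairwise disjoint, where PREDICT(N → α) = (FIRST(α) \ {ε}) ∪ (FOLLOW(N) if α ⇒* ε).

Relevant sets:
  FIRST(S) = { 'num' }

For B:
  PREDICT(B → '+' a S) = { '+' }
  PREDICT(B → a) = { 'a' }
For S:
  PREDICT(S → S '+' B) = { 'num' }
  PREDICT(S → num) = { 'num' }

Conflict found: Predict set conflict for S: { 'num' }
The grammar is NOT LL(1).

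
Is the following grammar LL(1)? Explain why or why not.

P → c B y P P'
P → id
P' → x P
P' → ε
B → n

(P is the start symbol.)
Relevant sets:
  FOLLOW(P') = { $, 'x' }

For P:
  PREDICT(P → c B y P P') = { 'c' }
  PREDICT(P → id) = { 'id' }
For P':
  PREDICT(P' → x P) = { 'x' }
  PREDICT(P' → ε) = { $, 'x' }
B has a single production, so nothing to check there.

Conflict found: Predict set conflict for P': { 'x' }
The grammar is NOT LL(1).

Answer: No. Predict set conflict for P': { 'x' }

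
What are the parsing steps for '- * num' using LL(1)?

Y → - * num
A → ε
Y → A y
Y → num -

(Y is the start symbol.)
Stack is shown with the top on the left.

Stack      Input      Action
----------------------------
Y $        - * num $  output Y → - * num
- * num $  - * num $  match '-'
* num $    * num $    match '*'
num $      num $      match 'num'
$          $          accept

The string is accepted.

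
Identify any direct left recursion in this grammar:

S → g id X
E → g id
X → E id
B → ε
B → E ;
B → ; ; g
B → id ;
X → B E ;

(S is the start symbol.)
S → g id X: starts with g
E → g id: starts with g
X → E id: starts with E
B → ε: starts with ε
B → E ;: starts with E
B → ; ; g: starts with ';'
B → id ;: starts with id
X → B E ;: starts with B

No direct left recursion found.

Answer: No direct left recursion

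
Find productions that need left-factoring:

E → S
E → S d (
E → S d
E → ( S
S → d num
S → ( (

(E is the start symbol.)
Left-factoring is needed when two productions for the same non-terminal
share a common prefix on the right-hand side.

Productions for E:
  E → S
  E → S d (
  E → S d
  E → ( S
Productions for S:
  S → d num
  S → ( (

Found common prefix 'S' in productions for E

Answer: Yes, E has productions with common prefix 'S'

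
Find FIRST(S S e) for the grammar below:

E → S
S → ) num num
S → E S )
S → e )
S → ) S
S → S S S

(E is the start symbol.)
FIRST sets of the non-terminals involved (from the grammar, by fixed-point iteration):
  FIRST(S) = { ')', 'e' }

To compute FIRST(S S e), process the symbols left to right:
Symbol S is a non-terminal. Add FIRST(S) \ {ε} = { ')', 'e' }
S is not nullable (ε ∉ FIRST(S)), so stop here.
FIRST(S S e) = { ')', 'e' }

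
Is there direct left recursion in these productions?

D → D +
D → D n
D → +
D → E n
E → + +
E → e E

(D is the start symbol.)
Yes, D is left-recursive

D → D +: LEFT RECURSIVE (starts with D)
D → D n: LEFT RECURSIVE (starts with D)
D → +: starts with '+'
D → E n: starts with E
E → + +: starts with '+'
E → e E: starts with e

The grammar has direct left recursion on: D.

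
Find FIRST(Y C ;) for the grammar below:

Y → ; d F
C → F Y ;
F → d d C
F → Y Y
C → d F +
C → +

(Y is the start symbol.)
FIRST sets of the non-terminals involved (from the grammar, by fixed-point iteration):
  FIRST(Y) = { ';' }

To compute FIRST(Y C ;), process the symbols left to right:
Symbol Y is a non-terminal. Add FIRST(Y) \ {ε} = { ';' }
Y is not nullable (ε ∉ FIRST(Y)), so stop here.
FIRST(Y C ;) = { ';' }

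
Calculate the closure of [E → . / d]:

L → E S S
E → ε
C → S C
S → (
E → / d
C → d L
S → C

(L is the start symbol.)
To compute CLOSURE, for each item [A → α.Bβ] where B is a non-terminal, add [B → .γ] for all productions B → γ; repeat for the newly added items until nothing changes.

Start with: [E → . / d]
The dot precedes the terminal '/', so nothing is added.

CLOSURE = { [E → . / d] }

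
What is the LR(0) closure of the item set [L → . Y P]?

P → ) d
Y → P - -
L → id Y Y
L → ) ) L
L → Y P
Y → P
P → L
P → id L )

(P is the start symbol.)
{ [L → . ) ) L], [L → . Y P], [L → . id Y Y], [P → . ) d], [P → . L], [P → . id L )], [Y → . P - -], [Y → . P] }

To compute CLOSURE, for each item [A → α.Bβ] where B is a non-terminal, add [B → .γ] for all productions B → γ; repeat for the newly added items until nothing changes.

Start with: [L → . Y P]
  [L → . Y P] has the dot before Y: add [Y → . P - -], [Y → . P]
  [Y → . P - -] has the dot before P: add [P → . ) d], [P → . L], [P → . id L )]
  [P → . L] has the dot before L: add [L → . id Y Y], [L → . ) ) L]
No further items can be added.

CLOSURE = { [L → . ) ) L], [L → . Y P], [L → . id Y Y], [P → . ) d], [P → . L], [P → . id L )], [Y → . P - -], [Y → . P] }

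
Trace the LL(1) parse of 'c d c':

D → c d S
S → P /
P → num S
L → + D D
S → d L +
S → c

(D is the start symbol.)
LL(1) parsing maintains a stack (initially the start symbol over $) and the input. At each step: if the stack top is a terminal, match it against the current input token; if it is a non-terminal N, replace it with the RHS of M[N, lookahead] (the unique production whose predict set contains the lookahead).

Stack is shown with the top on the left.

Stack    Input    Action
------------------------
D $      c d c $  output D → c d S
c d S $  c d c $  match 'c'
d S $    d c $    match 'd'
S $      c $      output S → c
c $      c $      match 'c'
$        $        accept

The string is accepted.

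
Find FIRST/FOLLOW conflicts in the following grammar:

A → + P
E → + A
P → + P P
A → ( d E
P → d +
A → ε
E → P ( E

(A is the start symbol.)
A FIRST/FOLLOW conflict occurs when a non-terminal N has a nullable alternative N → β (β ⇒* ε) and another alternative N → α with FIRST(α) ∩ FOLLOW(N) ≠ ∅: on such a lookahead the parser cannot decide between expanding α and letting N vanish via β.

Nullable non-terminals: A.

A: nullable alternative(s) A → ε; FOLLOW(A) = { $ }
  A → + P: FIRST \ {ε} = { '+' } — disjoint from FOLLOW(A)
  A → ( d E: FIRST \ {ε} = { '(' } — disjoint from FOLLOW(A)
  A → ε: FIRST \ {ε} = { } — this is the only nullable alternative, skip

E, P have no nullable alternative, so no FIRST/FOLLOW check is needed there.

No FIRST/FOLLOW conflicts found.

Answer: No FIRST/FOLLOW conflicts.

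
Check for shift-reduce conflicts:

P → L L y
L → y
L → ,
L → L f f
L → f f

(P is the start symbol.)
No shift-reduce conflicts

A shift-reduce conflict occurs when an LR(0) state has both:
  - a complete (reduce) item [A → α .] (dot at the end), and
  - a shift item [B → β . c γ] (dot before a terminal).

Augment with P' → P and build the canonical LR(0) collection (I0 = CLOSURE({[P' → . P]}), then GOTO on every symbol after a dot until no new states appear). It has 13 states:
  I0: { [L → . ,], [L → . L f f], [L → . f f], [L → . y], [P → . L L y], [P' → . P] }  — shift
  I1: { [L → , .] }  — reduce
  I2: { [L → . ,], [L → . L f f], [L → . f f], [L → . y], [L → L . f f], [P → L . L y] }  — shift
  I3: { [P' → P .] }  — accept
  I4: { [L → f . f] }  — shift
  I5: { [L → y .] }  — reduce
  I6: { [L → f f .] }  — reduce
  I7: { [L → L . f f], [P → L L . y] }  — shift
  I8: { [L → L f . f], [L → f . f] }  — shift
  I9: { [L → L f f .], [L → f f .] }  — 2 reduces
  I10: { [L → L f . f] }  — shift
  I11: { [P → L L y .] }  — reduce
  I12: { [L → L f f .] }  — reduce

No state contains both a complete item and a shift item.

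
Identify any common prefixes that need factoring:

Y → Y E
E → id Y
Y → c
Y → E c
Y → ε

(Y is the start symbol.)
No, left-factoring is not needed

Left-factoring is needed when two productions for the same non-terminal
share a common prefix on the right-hand side.

Productions for Y:
  Y → Y E
  Y → c
  Y → E c
  Y → ε

No common prefixes found.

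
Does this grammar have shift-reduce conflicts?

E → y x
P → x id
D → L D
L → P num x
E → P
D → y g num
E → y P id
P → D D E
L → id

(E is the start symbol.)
A shift-reduce conflict occurs when an LR(0) state has both:
  - a complete (reduce) item [A → α .] (dot at the end), and
  - a shift item [B → β . c γ] (dot before a terminal).

Augment with E' → E and build the canonical LR(0) collection (I0 = CLOSURE({[E' → . E]}), then GOTO on every symbol after a dot until no new states appear). It has 21 states:
  I0: { [D → . L D], [D → . y g num], [E → . P], [E → . y P id], [E → . y x], [E' → . E], [L → . P num x], [L → . id], [P → . D D E], [P → . x id] }  — shift
  I1: { [D → . L D], [D → . y g num], [L → . P num x], [L → . id], [P → . D D E], [P → . x id], [P → D . D E] }  — shift
  I2: { [E' → E .] }  — accept
  I3: { [D → . L D], [D → . y g num], [D → L . D], [L → . P num x], [L → . id], [P → . D D E], [P → . x id] }  — shift
  I4: { [E → P .], [L → P . num x] }  — shift, reduce
  I5: { [L → id .] }  — reduce
  I6: { [P → x . id] }  — shift
  I7: { [D → . L D], [D → . y g num], [D → y . g num], [E → y . P id], [E → y . x], [L → . P num x], [L → . id], [P → . D D E], [P → . x id] }  — shift
  I8: { [E → y P . id], [L → P . num x] }  — shift
  I9: { [D → y g . num] }  — shift
  I10: { [E → y x .], [P → x . id] }  — shift, reduce
  I11: { [D → y . g num] }  — shift
  I12: { [P → x id .] }  — reduce
  I13: { [D → y g num .] }  — reduce
  I14: { [E → y P id .] }  — reduce
  I15: { [L → P num . x] }  — shift
  I16: { [L → P num x .] }  — reduce
  I17: { [D → . L D], [D → . y g num], [D → L D .], [L → . P num x], [L → . id], [P → . D D E], [P → . x id], [P → D . D E] }  — shift, reduce
  I18: { [L → P . num x] }  — shift
  I19: { [D → . L D], [D → . y g num], [E → . P], [E → . y P id], [E → . y x], [L → . P num x], [L → . id], [P → . D D E], [P → . x id], [P → D . D E], [P → D D . E] }  — shift
  I20: { [P → D D E .] }  — reduce

I4 contains reduce item [E → P .] and shift item [L → P . num x] — shift-reduce conflict.
I10 contains reduce item [E → y x .] and shift item [P → x . id] — shift-reduce conflict.
I17 contains reduce item [D → L D .] and shift items [D → . y g num], [L → . id], [P → . x id] — shift-reduce conflict.

Answer: Yes — I4: [E → P .] vs [L → P . num x]; I10: [E → y x .] vs [P → x . id]; I17: [D → L D .] vs [D → . y g num]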